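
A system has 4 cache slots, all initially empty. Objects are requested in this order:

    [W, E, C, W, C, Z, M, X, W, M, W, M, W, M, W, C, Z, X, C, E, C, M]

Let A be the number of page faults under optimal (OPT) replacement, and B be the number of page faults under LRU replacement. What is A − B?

-4

Under OPT: F F F . . F F F . . . . . . . . F . . F . . → 8 faults.
Under LRU: F F F . . F F F F . . . . . . F F F . F . F → 12 faults.
A − B = 8 − 12 = -4.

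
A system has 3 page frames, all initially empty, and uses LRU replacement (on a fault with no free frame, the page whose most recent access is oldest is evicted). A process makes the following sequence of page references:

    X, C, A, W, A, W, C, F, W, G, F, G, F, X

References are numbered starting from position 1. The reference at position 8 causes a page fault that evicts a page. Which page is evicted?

pos 1: X: fault, frames [X]
pos 2: C: fault, frames [X, C]
pos 3: A: fault, frames [X, C, A]
pos 4: W: fault, evict X, frames [C, A, W]
pos 5: A: hit
pos 6: W: hit
pos 7: C: hit
pos 8: F: fault, evict A, frames [W, C, F]
At position 8, page A is evicted.

A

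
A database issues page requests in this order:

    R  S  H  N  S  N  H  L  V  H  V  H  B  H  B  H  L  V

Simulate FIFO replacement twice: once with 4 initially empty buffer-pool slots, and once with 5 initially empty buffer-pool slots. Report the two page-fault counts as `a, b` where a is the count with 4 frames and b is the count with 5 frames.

8, 7

4 frames: F F F F . . . F F . . . F F . . . . → 8 faults.
5 frames: F F F F . . . F F . . . F . . . . . → 7 faults.
7 < 8: adding a frame reduced faults, as is typical.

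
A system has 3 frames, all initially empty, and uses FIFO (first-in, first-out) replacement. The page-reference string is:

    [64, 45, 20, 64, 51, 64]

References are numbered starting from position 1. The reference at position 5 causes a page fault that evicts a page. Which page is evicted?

pos 1: 64: miss, frames [64]
pos 2: 45: miss, frames [64, 45]
pos 3: 20: miss, frames [64, 45, 20]
pos 4: 64: hit
pos 5: 51: miss, evict 64, frames [45, 20, 51]
At position 5, page 64 is evicted.

64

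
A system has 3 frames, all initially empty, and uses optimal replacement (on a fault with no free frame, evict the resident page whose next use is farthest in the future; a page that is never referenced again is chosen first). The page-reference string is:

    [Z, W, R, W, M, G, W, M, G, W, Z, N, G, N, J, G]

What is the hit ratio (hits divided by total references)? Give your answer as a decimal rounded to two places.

0.50

Z: fault, frames [Z]
W: fault, frames [Z, W]
R: fault, frames [Z, W, R]
W: hit
M: fault, evict R, frames [Z, W, M]
G: fault, evict Z, frames [W, M, G]
W: hit
M: hit
G: hit
W: hit
Z: fault, evict M, frames [W, G, Z]
N: fault, evict Z, frames [W, G, N]
G: hit
N: hit
J: fault, evict N, frames [W, G, J]
G: hit
Hits: 8 of 16 references → 8/16 = 0.5000.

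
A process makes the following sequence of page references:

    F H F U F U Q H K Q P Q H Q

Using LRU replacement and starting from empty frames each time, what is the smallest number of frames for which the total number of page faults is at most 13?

2

f=1: 14 faults
f=2: 9 faults
f=3: 8 faults
f=4: 6 faults
f=5: 6 faults
f=6: 6 faults
Smallest f with faults ≤ 13 is 2.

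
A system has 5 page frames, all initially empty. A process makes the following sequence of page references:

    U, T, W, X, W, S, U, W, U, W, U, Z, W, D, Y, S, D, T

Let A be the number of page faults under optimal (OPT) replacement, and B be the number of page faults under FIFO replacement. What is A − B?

Under OPT: F F F F . F . . . . . F . F F . . . → 8 faults.
Under FIFO: F F F F . F . . . . . F . F F . . F → 9 faults.
A − B = 8 − 9 = -1.

-1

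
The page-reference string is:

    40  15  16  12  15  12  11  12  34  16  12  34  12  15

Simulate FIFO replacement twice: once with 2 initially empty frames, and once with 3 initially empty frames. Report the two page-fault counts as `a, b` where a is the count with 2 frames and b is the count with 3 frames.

12, 9

2 frames: F F F F F . F F F F F F . F → 12 faults.
3 frames: F F F F . . F . F F F . . F → 9 faults.
9 < 12: adding a frame reduced faults, as is typical.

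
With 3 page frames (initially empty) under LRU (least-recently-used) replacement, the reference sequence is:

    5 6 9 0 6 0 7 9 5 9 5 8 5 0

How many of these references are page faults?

5 → miss, frames (5)
6 → miss, frames (5 6)
9 → miss, frames (5 6 9)
0 → miss, evict 5, frames (6 9 0)
6 → hit
0 → hit
7 → miss, evict 9, frames (6 0 7)
9 → miss, evict 6, frames (0 7 9)
5 → miss, evict 0, frames (7 9 5)
9 → hit
5 → hit
8 → miss, evict 7, frames (9 5 8)
5 → hit
0 → miss, evict 9, frames (8 5 0)
Page faults: 9.

9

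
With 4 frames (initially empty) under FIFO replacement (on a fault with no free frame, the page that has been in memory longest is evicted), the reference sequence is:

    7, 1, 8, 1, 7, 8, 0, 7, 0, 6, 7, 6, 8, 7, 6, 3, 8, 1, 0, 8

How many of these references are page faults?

10

7: miss, frames [7]
1: miss, frames [7, 1]
8: miss, frames [7, 1, 8]
1: hit
7: hit
8: hit
0: miss, frames [7, 1, 8, 0]
7: hit
0: hit
6: miss, evict 7, frames [1, 8, 0, 6]
7: miss, evict 1, frames [8, 0, 6, 7]
6: hit
8: hit
7: hit
6: hit
3: miss, evict 8, frames [0, 6, 7, 3]
8: miss, evict 0, frames [6, 7, 3, 8]
1: miss, evict 6, frames [7, 3, 8, 1]
0: miss, evict 7, frames [3, 8, 1, 0]
8: hit
Page faults: 10.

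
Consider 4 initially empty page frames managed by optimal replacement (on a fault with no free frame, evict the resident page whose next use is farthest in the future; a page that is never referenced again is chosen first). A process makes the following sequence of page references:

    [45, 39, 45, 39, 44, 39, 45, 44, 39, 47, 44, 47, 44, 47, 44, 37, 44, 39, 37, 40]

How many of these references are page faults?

6

45 -> miss, frames (45)
39 -> miss, frames (45 39)
45 -> hit
39 -> hit
44 -> miss, frames (45 39 44)
39 -> hit
45 -> hit
44 -> hit
39 -> hit
47 -> miss, frames (45 39 44 47)
44 -> hit
47 -> hit
44 -> hit
47 -> hit
44 -> hit
37 -> miss, evict 47, frames (45 39 44 37)
44 -> hit
39 -> hit
37 -> hit
40 -> miss, evict 37, frames (45 39 44 40)
Page faults: 6.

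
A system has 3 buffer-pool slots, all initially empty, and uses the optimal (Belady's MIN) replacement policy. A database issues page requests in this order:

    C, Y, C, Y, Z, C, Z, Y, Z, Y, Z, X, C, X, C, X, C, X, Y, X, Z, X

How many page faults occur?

C → miss, frames (C)
Y → miss, frames (C Y)
C → hit
Y → hit
Z → miss, frames (C Y Z)
C → hit
Z → hit
Y → hit
Z → hit
Y → hit
Z → hit
X → miss, evict Z, frames (C Y X)
C → hit
X → hit
C → hit
X → hit
C → hit
X → hit
Y → hit
X → hit
Z → miss, evict Y, frames (C X Z)
X → hit
Page faults: 5.

5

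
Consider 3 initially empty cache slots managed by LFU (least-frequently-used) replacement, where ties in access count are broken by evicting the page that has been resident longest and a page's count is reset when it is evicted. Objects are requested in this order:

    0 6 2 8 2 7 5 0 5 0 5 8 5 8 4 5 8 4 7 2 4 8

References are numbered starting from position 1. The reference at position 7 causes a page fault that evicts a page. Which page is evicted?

pos 1: 0: fault, frames {0}
pos 2: 6: fault, frames {0,6}
pos 3: 2: fault, frames {0,6,2}
pos 4: 8: fault, evict 0, frames {6,2,8}
pos 5: 2: hit
pos 6: 7: fault, evict 6, frames {2,8,7}
pos 7: 5: fault, evict 8, frames {2,7,5}
At position 7, page 8 is evicted.

8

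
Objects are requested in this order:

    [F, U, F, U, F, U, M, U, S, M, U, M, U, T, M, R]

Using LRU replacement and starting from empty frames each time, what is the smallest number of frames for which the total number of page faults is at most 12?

f=1: 16 faults
f=2: 9 faults
f=3: 6 faults
f=4: 6 faults
f=5: 6 faults
f=6: 6 faults
Smallest f with faults ≤ 12 is 2.

2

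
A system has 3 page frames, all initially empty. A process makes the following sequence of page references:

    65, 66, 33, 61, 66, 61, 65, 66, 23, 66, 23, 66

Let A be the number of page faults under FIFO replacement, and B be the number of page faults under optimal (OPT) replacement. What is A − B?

Under FIFO: F F F F . . F F F . . . → 7 faults.
Under OPT: F F F F . . . . F . . . → 5 faults.
A − B = 7 − 5 = 2.

2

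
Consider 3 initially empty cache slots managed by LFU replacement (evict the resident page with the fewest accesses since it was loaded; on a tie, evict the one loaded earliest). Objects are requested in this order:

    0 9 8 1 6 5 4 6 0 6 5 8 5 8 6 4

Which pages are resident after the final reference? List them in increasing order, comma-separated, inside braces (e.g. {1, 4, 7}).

{4, 6, 8}

0 -> fault, frames [0]
9 -> fault, frames [0, 9]
8 -> fault, frames [0, 9, 8]
1 -> fault, evict 0, frames [9, 8, 1]
6 -> fault, evict 9, frames [8, 1, 6]
5 -> fault, evict 8, frames [1, 6, 5]
4 -> fault, evict 1, frames [6, 5, 4]
6 -> hit
0 -> fault, evict 5, frames [6, 4, 0]
6 -> hit
5 -> fault, evict 4, frames [6, 0, 5]
8 -> fault, evict 0, frames [6, 5, 8]
5 -> hit
8 -> hit
6 -> hit
4 -> fault, evict 5, frames [6, 8, 4]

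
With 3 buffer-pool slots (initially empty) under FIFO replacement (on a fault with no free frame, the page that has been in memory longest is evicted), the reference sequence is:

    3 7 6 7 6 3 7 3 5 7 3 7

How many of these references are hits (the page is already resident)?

3 -> fault, frames {3}
7 -> fault, frames {3,7}
6 -> fault, frames {3,7,6}
7 -> hit
6 -> hit
3 -> hit
7 -> hit
3 -> hit
5 -> fault, evict 3, frames {7,6,5}
7 -> hit
3 -> fault, evict 7, frames {6,5,3}
7 -> fault, evict 6, frames {5,3,7}
Hits: 6.

6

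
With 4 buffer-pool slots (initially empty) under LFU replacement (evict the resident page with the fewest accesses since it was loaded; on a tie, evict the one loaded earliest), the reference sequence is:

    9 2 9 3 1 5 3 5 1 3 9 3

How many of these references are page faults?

9 -> miss, frames {9}
2 -> miss, frames {9,2}
9 -> hit
3 -> miss, frames {9,2,3}
1 -> miss, frames {9,2,3,1}
5 -> miss, evict 2, frames {9,3,1,5}
3 -> hit
5 -> hit
1 -> hit
3 -> hit
9 -> hit
3 -> hit
Page faults: 5.

5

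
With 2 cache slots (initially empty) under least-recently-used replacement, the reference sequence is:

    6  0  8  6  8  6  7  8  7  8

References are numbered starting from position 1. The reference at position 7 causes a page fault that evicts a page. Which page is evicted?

pos 1: 6: miss, frames {6}
pos 2: 0: miss, frames {6,0}
pos 3: 8: miss, evict 6, frames {0,8}
pos 4: 6: miss, evict 0, frames {8,6}
pos 5: 8: hit
pos 6: 6: hit
pos 7: 7: miss, evict 8, frames {6,7}
At position 7, page 8 is evicted.

8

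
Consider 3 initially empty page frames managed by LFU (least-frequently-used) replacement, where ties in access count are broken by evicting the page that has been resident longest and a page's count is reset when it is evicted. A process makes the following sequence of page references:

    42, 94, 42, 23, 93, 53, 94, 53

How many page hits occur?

42: fault, frames [42]
94: fault, frames [42, 94]
42: hit
23: fault, frames [42, 94, 23]
93: fault, evict 94, frames [42, 23, 93]
53: fault, evict 23, frames [42, 93, 53]
94: fault, evict 93, frames [42, 53, 94]
53: hit
Hits: 2.

2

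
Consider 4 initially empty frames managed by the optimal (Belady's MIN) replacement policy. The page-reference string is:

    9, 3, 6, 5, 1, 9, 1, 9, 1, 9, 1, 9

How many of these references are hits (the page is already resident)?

9 → fault, frames (9)
3 → fault, frames (9 3)
6 → fault, frames (9 3 6)
5 → fault, frames (9 3 6 5)
1 → fault, evict 5, frames (9 3 6 1)
9 → hit
1 → hit
9 → hit
1 → hit
9 → hit
1 → hit
9 → hit
Hits: 7.

7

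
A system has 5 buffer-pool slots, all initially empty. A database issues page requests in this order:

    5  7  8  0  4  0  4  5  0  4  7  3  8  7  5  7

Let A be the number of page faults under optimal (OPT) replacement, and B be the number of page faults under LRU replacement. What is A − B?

Under OPT: F F F F F . . . . . . F . . . . → 6 faults.
Under LRU: F F F F F . . . . . . F F . F . → 8 faults.
A − B = 6 − 8 = -2.

-2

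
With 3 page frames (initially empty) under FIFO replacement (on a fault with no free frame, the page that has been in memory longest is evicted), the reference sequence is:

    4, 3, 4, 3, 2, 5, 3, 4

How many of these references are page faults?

5

4: fault, frames [4]
3: fault, frames [4, 3]
4: hit
3: hit
2: fault, frames [4, 3, 2]
5: fault, evict 4, frames [3, 2, 5]
3: hit
4: fault, evict 3, frames [2, 5, 4]
Page faults: 5.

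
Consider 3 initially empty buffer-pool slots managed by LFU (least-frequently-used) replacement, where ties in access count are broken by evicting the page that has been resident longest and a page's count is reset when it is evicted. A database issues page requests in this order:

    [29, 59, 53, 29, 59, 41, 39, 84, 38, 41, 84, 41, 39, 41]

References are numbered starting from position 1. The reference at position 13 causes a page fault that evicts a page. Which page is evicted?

pos 1: 29 -> miss, frames {29}
pos 2: 59 -> miss, frames {29,59}
pos 3: 53 -> miss, frames {29,59,53}
pos 4: 29 -> hit
pos 5: 59 -> hit
pos 6: 41 -> miss, evict 53, frames {29,59,41}
pos 7: 39 -> miss, evict 41, frames {29,59,39}
pos 8: 84 -> miss, evict 39, frames {29,59,84}
pos 9: 38 -> miss, evict 84, frames {29,59,38}
pos 10: 41 -> miss, evict 38, frames {29,59,41}
pos 11: 84 -> miss, evict 41, frames {29,59,84}
pos 12: 41 -> miss, evict 84, frames {29,59,41}
pos 13: 39 -> miss, evict 41, frames {29,59,39}
At position 13, page 41 is evicted.

41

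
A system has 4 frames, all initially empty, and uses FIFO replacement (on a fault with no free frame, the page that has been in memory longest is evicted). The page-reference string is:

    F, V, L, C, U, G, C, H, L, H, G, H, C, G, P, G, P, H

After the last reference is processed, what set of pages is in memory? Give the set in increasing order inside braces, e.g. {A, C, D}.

{C, G, H, P}

F -> fault, frames {F}
V -> fault, frames {F,V}
L -> fault, frames {F,V,L}
C -> fault, frames {F,V,L,C}
U -> fault, evict F, frames {V,L,C,U}
G -> fault, evict V, frames {L,C,U,G}
C -> hit
H -> fault, evict L, frames {C,U,G,H}
L -> fault, evict C, frames {U,G,H,L}
H -> hit
G -> hit
H -> hit
C -> fault, evict U, frames {G,H,L,C}
G -> hit
P -> fault, evict G, frames {H,L,C,P}
G -> fault, evict H, frames {L,C,P,G}
P -> hit
H -> fault, evict L, frames {C,P,G,H}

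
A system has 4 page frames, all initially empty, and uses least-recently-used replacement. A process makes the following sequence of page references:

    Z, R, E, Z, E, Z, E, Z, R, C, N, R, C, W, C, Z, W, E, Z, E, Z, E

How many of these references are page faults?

Z -> miss, frames [Z]
R -> miss, frames [Z, R]
E -> miss, frames [Z, R, E]
Z -> hit
E -> hit
Z -> hit
E -> hit
Z -> hit
R -> hit
C -> miss, frames [E, Z, R, C]
N -> miss, evict E, frames [Z, R, C, N]
R -> hit
C -> hit
W -> miss, evict Z, frames [N, R, C, W]
C -> hit
Z -> miss, evict N, frames [R, W, C, Z]
W -> hit
E -> miss, evict R, frames [C, Z, W, E]
Z -> hit
E -> hit
Z -> hit
E -> hit
Page faults: 8.

8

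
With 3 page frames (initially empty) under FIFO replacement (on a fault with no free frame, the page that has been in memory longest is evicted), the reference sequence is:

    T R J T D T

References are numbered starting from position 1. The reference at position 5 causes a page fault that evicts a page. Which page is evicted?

T

pos 1: T -> fault, frames (T)
pos 2: R -> fault, frames (T R)
pos 3: J -> fault, frames (T R J)
pos 4: T -> hit
pos 5: D -> fault, evict T, frames (R J D)
At position 5, page T is evicted.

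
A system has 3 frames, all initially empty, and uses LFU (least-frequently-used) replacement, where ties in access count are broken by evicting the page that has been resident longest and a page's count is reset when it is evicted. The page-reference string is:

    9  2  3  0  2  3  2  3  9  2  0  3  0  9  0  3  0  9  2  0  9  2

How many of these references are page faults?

9: miss, frames [9]
2: miss, frames [9, 2]
3: miss, frames [9, 2, 3]
0: miss, evict 9, frames [2, 3, 0]
2: hit
3: hit
2: hit
3: hit
9: miss, evict 0, frames [2, 3, 9]
2: hit
0: miss, evict 9, frames [2, 3, 0]
3: hit
0: hit
9: miss, evict 0, frames [2, 3, 9]
0: miss, evict 9, frames [2, 3, 0]
3: hit
0: hit
9: miss, evict 0, frames [2, 3, 9]
2: hit
0: miss, evict 9, frames [2, 3, 0]
9: miss, evict 0, frames [2, 3, 9]
2: hit
Page faults: 11.

11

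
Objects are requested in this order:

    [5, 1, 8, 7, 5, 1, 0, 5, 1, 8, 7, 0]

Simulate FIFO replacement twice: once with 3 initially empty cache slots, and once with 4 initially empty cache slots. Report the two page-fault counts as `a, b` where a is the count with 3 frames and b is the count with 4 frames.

3 frames: F F F F F F F . . F F . → 9 faults.
4 frames: F F F F . . F F F F F F → 10 faults.
10 > 9: adding a frame increased faults — Belady's anomaly.

9, 10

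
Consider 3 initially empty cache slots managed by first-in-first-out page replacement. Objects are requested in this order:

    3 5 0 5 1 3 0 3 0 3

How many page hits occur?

5

3 -> miss, frames {3}
5 -> miss, frames {3,5}
0 -> miss, frames {3,5,0}
5 -> hit
1 -> miss, evict 3, frames {5,0,1}
3 -> miss, evict 5, frames {0,1,3}
0 -> hit
3 -> hit
0 -> hit
3 -> hit
Hits: 5.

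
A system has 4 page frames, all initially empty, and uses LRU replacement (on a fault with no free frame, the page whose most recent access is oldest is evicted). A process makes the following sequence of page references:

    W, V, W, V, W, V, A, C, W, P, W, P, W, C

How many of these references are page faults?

5

W -> fault, frames {W}
V -> fault, frames {W,V}
W -> hit
V -> hit
W -> hit
V -> hit
A -> fault, frames {W,V,A}
C -> fault, frames {W,V,A,C}
W -> hit
P -> fault, evict V, frames {A,C,W,P}
W -> hit
P -> hit
W -> hit
C -> hit
Page faults: 5.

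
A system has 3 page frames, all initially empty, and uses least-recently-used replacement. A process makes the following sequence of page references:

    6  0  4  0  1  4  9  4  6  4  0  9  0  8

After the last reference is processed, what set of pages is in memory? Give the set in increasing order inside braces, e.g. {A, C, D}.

{0, 8, 9}

6 → miss, frames {6}
0 → miss, frames {6,0}
4 → miss, frames {6,0,4}
0 → hit
1 → miss, evict 6, frames {4,0,1}
4 → hit
9 → miss, evict 0, frames {1,4,9}
4 → hit
6 → miss, evict 1, frames {9,4,6}
4 → hit
0 → miss, evict 9, frames {6,4,0}
9 → miss, evict 6, frames {4,0,9}
0 → hit
8 → miss, evict 4, frames {9,0,8}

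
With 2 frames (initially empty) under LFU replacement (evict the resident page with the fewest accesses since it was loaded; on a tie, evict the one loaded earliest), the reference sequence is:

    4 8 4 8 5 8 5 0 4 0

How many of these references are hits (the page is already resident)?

4 -> fault, frames {4}
8 -> fault, frames {4,8}
4 -> hit
8 -> hit
5 -> fault, evict 4, frames {8,5}
8 -> hit
5 -> hit
0 -> fault, evict 5, frames {8,0}
4 -> fault, evict 0, frames {8,4}
0 -> fault, evict 4, frames {8,0}
Hits: 4.

4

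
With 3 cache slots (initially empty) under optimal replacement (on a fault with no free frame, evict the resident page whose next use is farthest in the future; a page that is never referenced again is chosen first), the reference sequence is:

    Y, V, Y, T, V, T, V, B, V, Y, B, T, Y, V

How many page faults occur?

Y: miss, frames (Y)
V: miss, frames (Y V)
Y: hit
T: miss, frames (Y V T)
V: hit
T: hit
V: hit
B: miss, evict T, frames (Y V B)
V: hit
Y: hit
B: hit
T: miss, evict B, frames (Y V T)
Y: hit
V: hit
Page faults: 5.

5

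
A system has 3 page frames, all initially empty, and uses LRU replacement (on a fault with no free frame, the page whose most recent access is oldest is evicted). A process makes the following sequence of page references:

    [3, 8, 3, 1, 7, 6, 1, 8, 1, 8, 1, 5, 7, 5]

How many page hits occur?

3 → miss, frames [3]
8 → miss, frames [3, 8]
3 → hit
1 → miss, frames [8, 3, 1]
7 → miss, evict 8, frames [3, 1, 7]
6 → miss, evict 3, frames [1, 7, 6]
1 → hit
8 → miss, evict 7, frames [6, 1, 8]
1 → hit
8 → hit
1 → hit
5 → miss, evict 6, frames [8, 1, 5]
7 → miss, evict 8, frames [1, 5, 7]
5 → hit
Hits: 6.

6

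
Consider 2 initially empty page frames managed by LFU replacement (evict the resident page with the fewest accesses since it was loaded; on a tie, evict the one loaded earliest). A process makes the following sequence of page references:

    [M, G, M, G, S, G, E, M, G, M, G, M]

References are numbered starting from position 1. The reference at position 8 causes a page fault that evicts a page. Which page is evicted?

E

pos 1: M: miss, frames {M}
pos 2: G: miss, frames {M,G}
pos 3: M: hit
pos 4: G: hit
pos 5: S: miss, evict M, frames {G,S}
pos 6: G: hit
pos 7: E: miss, evict S, frames {G,E}
pos 8: M: miss, evict E, frames {G,M}
At position 8, page E is evicted.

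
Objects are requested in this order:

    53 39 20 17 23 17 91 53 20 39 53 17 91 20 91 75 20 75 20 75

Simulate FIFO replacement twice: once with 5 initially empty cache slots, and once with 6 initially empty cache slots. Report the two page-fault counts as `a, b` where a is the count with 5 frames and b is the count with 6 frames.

5 frames: F F F F F . F F . F . . . F . F . . . . → 10 faults.
6 frames: F F F F F . F . . . . . . . . F . . . . → 7 faults.
7 < 10: adding a frame reduced faults, as is typical.

10, 7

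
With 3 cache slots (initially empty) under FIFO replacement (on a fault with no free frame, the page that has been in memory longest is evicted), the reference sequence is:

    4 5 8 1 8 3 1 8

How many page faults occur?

5

4 -> miss, frames (4)
5 -> miss, frames (4 5)
8 -> miss, frames (4 5 8)
1 -> miss, evict 4, frames (5 8 1)
8 -> hit
3 -> miss, evict 5, frames (8 1 3)
1 -> hit
8 -> hit
Page faults: 5.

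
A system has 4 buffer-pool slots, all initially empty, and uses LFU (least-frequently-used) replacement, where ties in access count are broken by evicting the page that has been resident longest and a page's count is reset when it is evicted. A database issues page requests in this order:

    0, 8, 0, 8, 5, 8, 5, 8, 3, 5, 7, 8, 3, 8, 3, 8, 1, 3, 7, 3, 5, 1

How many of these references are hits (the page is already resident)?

13

0 → fault, frames {0}
8 → fault, frames {0,8}
0 → hit
8 → hit
5 → fault, frames {0,8,5}
8 → hit
5 → hit
8 → hit
3 → fault, frames {0,8,5,3}
5 → hit
7 → fault, evict 3, frames {0,8,5,7}
8 → hit
3 → fault, evict 7, frames {0,8,5,3}
8 → hit
3 → hit
8 → hit
1 → fault, evict 0, frames {8,5,3,1}
3 → hit
7 → fault, evict 1, frames {8,5,3,7}
3 → hit
5 → hit
1 → fault, evict 7, frames {8,5,3,1}
Hits: 13.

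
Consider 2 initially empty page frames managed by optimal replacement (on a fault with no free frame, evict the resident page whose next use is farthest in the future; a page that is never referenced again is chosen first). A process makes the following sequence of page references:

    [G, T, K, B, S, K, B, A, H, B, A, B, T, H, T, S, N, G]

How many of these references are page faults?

14

G → fault, frames (G)
T → fault, frames (G T)
K → fault, evict G, frames (T K)
B → fault, evict T, frames (K B)
S → fault, evict B, frames (K S)
K → hit
B → fault, evict K, frames (S B)
A → fault, evict S, frames (B A)
H → fault, evict A, frames (B H)
B → hit
A → fault, evict H, frames (B A)
B → hit
T → fault, evict A, frames (B T)
H → fault, evict B, frames (T H)
T → hit
S → fault, evict H, frames (T S)
N → fault, evict S, frames (T N)
G → fault, evict N, frames (T G)
Page faults: 14.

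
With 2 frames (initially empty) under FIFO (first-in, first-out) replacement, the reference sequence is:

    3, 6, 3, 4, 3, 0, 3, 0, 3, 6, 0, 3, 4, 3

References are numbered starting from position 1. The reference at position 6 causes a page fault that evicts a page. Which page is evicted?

4

pos 1: 3 -> miss, frames {3}
pos 2: 6 -> miss, frames {3,6}
pos 3: 3 -> hit
pos 4: 4 -> miss, evict 3, frames {6,4}
pos 5: 3 -> miss, evict 6, frames {4,3}
pos 6: 0 -> miss, evict 4, frames {3,0}
At position 6, page 4 is evicted.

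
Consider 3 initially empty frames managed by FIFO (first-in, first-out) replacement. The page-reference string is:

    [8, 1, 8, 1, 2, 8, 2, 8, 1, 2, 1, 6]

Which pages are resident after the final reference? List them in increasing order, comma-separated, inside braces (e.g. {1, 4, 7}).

8: fault, frames (8)
1: fault, frames (8 1)
8: hit
1: hit
2: fault, frames (8 1 2)
8: hit
2: hit
8: hit
1: hit
2: hit
1: hit
6: fault, evict 8, frames (1 2 6)

{1, 2, 6}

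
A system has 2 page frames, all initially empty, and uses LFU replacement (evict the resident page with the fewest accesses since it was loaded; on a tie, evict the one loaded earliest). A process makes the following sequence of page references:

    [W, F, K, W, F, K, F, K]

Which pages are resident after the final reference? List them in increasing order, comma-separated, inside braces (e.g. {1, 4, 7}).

{F, K}

W → fault, frames (W)
F → fault, frames (W F)
K → fault, evict W, frames (F K)
W → fault, evict F, frames (K W)
F → fault, evict K, frames (W F)
K → fault, evict W, frames (F K)
F → hit
K → hit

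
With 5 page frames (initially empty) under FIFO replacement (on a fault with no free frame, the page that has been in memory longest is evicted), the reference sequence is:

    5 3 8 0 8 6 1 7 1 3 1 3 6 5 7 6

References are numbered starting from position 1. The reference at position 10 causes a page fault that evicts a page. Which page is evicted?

pos 1: 5 -> miss, frames (5)
pos 2: 3 -> miss, frames (5 3)
pos 3: 8 -> miss, frames (5 3 8)
pos 4: 0 -> miss, frames (5 3 8 0)
pos 5: 8 -> hit
pos 6: 6 -> miss, frames (5 3 8 0 6)
pos 7: 1 -> miss, evict 5, frames (3 8 0 6 1)
pos 8: 7 -> miss, evict 3, frames (8 0 6 1 7)
pos 9: 1 -> hit
pos 10: 3 -> miss, evict 8, frames (0 6 1 7 3)
At position 10, page 8 is evicted.

8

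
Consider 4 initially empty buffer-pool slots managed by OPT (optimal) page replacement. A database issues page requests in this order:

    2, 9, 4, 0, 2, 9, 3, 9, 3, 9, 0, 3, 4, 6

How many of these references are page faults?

6

2: miss, frames [2]
9: miss, frames [2, 9]
4: miss, frames [2, 9, 4]
0: miss, frames [2, 9, 4, 0]
2: hit
9: hit
3: miss, evict 2, frames [9, 4, 0, 3]
9: hit
3: hit
9: hit
0: hit
3: hit
4: hit
6: miss, evict 3, frames [9, 4, 0, 6]
Page faults: 6.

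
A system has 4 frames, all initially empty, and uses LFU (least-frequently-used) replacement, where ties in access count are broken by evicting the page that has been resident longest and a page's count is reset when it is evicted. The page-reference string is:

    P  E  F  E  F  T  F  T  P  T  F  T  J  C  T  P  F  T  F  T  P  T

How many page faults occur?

P → fault, frames {P}
E → fault, frames {P,E}
F → fault, frames {P,E,F}
E → hit
F → hit
T → fault, frames {P,E,F,T}
F → hit
T → hit
P → hit
T → hit
F → hit
T → hit
J → fault, evict P, frames {E,F,T,J}
C → fault, evict J, frames {E,F,T,C}
T → hit
P → fault, evict C, frames {E,F,T,P}
F → hit
T → hit
F → hit
T → hit
P → hit
T → hit
Page faults: 7.

7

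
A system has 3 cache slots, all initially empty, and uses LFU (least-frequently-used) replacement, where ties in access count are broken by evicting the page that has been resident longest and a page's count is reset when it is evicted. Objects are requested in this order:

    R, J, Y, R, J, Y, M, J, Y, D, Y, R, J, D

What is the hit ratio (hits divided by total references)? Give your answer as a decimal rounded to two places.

0.50

R -> miss, frames {R}
J -> miss, frames {R,J}
Y -> miss, frames {R,J,Y}
R -> hit
J -> hit
Y -> hit
M -> miss, evict R, frames {J,Y,M}
J -> hit
Y -> hit
D -> miss, evict M, frames {J,Y,D}
Y -> hit
R -> miss, evict D, frames {J,Y,R}
J -> hit
D -> miss, evict R, frames {J,Y,D}
Hits: 7 of 14 references → 7/14 = 0.5000.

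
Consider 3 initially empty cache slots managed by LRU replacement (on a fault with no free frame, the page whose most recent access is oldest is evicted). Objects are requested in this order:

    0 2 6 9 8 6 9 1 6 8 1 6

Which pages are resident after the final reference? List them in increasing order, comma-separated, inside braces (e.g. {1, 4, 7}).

0: miss, frames [0]
2: miss, frames [0, 2]
6: miss, frames [0, 2, 6]
9: miss, evict 0, frames [2, 6, 9]
8: miss, evict 2, frames [6, 9, 8]
6: hit
9: hit
1: miss, evict 8, frames [6, 9, 1]
6: hit
8: miss, evict 9, frames [1, 6, 8]
1: hit
6: hit

{1, 6, 8}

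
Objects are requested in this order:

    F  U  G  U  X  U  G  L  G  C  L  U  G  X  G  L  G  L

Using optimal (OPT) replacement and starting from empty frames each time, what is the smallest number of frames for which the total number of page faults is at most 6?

f=1: 18 faults
f=2: 11 faults
f=3: 8 faults
f=4: 7 faults
f=5: 6 faults
f=6: 6 faults
Smallest f with faults ≤ 6 is 5.

5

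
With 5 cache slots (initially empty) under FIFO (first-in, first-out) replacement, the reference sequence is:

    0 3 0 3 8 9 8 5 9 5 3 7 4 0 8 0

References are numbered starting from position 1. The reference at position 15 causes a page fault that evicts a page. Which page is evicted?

9

pos 1: 0: miss, frames (0)
pos 2: 3: miss, frames (0 3)
pos 3: 0: hit
pos 4: 3: hit
pos 5: 8: miss, frames (0 3 8)
pos 6: 9: miss, frames (0 3 8 9)
pos 7: 8: hit
pos 8: 5: miss, frames (0 3 8 9 5)
pos 9: 9: hit
pos 10: 5: hit
pos 11: 3: hit
pos 12: 7: miss, evict 0, frames (3 8 9 5 7)
pos 13: 4: miss, evict 3, frames (8 9 5 7 4)
pos 14: 0: miss, evict 8, frames (9 5 7 4 0)
pos 15: 8: miss, evict 9, frames (5 7 4 0 8)
At position 15, page 9 is evicted.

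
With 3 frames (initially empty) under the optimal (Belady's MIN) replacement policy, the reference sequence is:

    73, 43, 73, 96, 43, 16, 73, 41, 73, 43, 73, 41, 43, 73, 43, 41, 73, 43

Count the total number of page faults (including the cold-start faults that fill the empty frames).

5

73 -> miss, frames {73}
43 -> miss, frames {73,43}
73 -> hit
96 -> miss, frames {73,43,96}
43 -> hit
16 -> miss, evict 96, frames {73,43,16}
73 -> hit
41 -> miss, evict 16, frames {73,43,41}
73 -> hit
43 -> hit
73 -> hit
41 -> hit
43 -> hit
73 -> hit
43 -> hit
41 -> hit
73 -> hit
43 -> hit
Page faults: 5.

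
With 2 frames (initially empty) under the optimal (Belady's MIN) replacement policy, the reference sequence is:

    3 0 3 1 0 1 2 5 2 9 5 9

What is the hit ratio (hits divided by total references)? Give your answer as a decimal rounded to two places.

3: fault, frames (3)
0: fault, frames (3 0)
3: hit
1: fault, evict 3, frames (0 1)
0: hit
1: hit
2: fault, evict 1, frames (0 2)
5: fault, evict 0, frames (2 5)
2: hit
9: fault, evict 2, frames (5 9)
5: hit
9: hit
Hits: 6 of 12 references → 6/12 = 0.5000.

0.50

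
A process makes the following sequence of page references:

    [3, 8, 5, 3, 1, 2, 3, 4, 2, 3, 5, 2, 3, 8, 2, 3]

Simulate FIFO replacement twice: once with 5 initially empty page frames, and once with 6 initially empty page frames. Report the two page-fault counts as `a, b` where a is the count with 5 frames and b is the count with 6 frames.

8, 6

5 frames: F F F . F F . F . F . . . F . . → 8 faults.
6 frames: F F F . F F . F . . . . . . . . → 6 faults.
6 < 8: adding a frame reduced faults, as is typical.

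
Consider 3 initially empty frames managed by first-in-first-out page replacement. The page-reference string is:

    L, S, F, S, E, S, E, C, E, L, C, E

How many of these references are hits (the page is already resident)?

L: fault, frames (L)
S: fault, frames (L S)
F: fault, frames (L S F)
S: hit
E: fault, evict L, frames (S F E)
S: hit
E: hit
C: fault, evict S, frames (F E C)
E: hit
L: fault, evict F, frames (E C L)
C: hit
E: hit
Hits: 6.

6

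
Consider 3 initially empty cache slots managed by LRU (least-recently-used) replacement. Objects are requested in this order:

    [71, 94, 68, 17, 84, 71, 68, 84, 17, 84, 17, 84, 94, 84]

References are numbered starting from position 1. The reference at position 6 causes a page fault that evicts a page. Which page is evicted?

68

pos 1: 71 -> miss, frames {71}
pos 2: 94 -> miss, frames {71,94}
pos 3: 68 -> miss, frames {71,94,68}
pos 4: 17 -> miss, evict 71, frames {94,68,17}
pos 5: 84 -> miss, evict 94, frames {68,17,84}
pos 6: 71 -> miss, evict 68, frames {17,84,71}
At position 6, page 68 is evicted.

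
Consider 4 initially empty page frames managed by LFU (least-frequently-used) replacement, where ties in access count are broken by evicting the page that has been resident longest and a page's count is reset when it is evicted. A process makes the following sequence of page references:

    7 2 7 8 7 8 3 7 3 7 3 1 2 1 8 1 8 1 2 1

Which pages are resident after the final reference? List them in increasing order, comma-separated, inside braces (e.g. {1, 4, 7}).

7 -> fault, frames {7}
2 -> fault, frames {7,2}
7 -> hit
8 -> fault, frames {7,2,8}
7 -> hit
8 -> hit
3 -> fault, frames {7,2,8,3}
7 -> hit
3 -> hit
7 -> hit
3 -> hit
1 -> fault, evict 2, frames {7,8,3,1}
2 -> fault, evict 1, frames {7,8,3,2}
1 -> fault, evict 2, frames {7,8,3,1}
8 -> hit
1 -> hit
8 -> hit
1 -> hit
2 -> fault, evict 3, frames {7,8,1,2}
1 -> hit

{1, 2, 7, 8}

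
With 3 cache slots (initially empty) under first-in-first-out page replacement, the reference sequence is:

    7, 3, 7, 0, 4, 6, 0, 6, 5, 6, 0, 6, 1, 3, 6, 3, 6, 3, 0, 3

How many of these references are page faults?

11

7 -> fault, frames (7)
3 -> fault, frames (7 3)
7 -> hit
0 -> fault, frames (7 3 0)
4 -> fault, evict 7, frames (3 0 4)
6 -> fault, evict 3, frames (0 4 6)
0 -> hit
6 -> hit
5 -> fault, evict 0, frames (4 6 5)
6 -> hit
0 -> fault, evict 4, frames (6 5 0)
6 -> hit
1 -> fault, evict 6, frames (5 0 1)
3 -> fault, evict 5, frames (0 1 3)
6 -> fault, evict 0, frames (1 3 6)
3 -> hit
6 -> hit
3 -> hit
0 -> fault, evict 1, frames (3 6 0)
3 -> hit
Page faults: 11.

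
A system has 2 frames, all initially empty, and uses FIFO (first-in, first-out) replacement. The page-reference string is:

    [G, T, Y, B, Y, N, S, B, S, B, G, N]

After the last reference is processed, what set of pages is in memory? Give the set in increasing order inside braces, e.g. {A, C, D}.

{G, N}

G -> fault, frames (G)
T -> fault, frames (G T)
Y -> fault, evict G, frames (T Y)
B -> fault, evict T, frames (Y B)
Y -> hit
N -> fault, evict Y, frames (B N)
S -> fault, evict B, frames (N S)
B -> fault, evict N, frames (S B)
S -> hit
B -> hit
G -> fault, evict S, frames (B G)
N -> fault, evict B, frames (G N)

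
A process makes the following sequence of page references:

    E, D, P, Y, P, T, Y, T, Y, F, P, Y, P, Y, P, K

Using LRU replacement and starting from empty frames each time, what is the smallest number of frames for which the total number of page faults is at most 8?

f=1: 16 faults
f=2: 10 faults
f=3: 8 faults
f=4: 7 faults
f=5: 7 faults
f=6: 7 faults
f=7: 7 faults
Smallest f with faults ≤ 8 is 3.

3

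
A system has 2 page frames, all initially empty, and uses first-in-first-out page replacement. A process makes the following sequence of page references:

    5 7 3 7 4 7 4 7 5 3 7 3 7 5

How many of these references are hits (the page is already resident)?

5

5 -> fault, frames [5]
7 -> fault, frames [5, 7]
3 -> fault, evict 5, frames [7, 3]
7 -> hit
4 -> fault, evict 7, frames [3, 4]
7 -> fault, evict 3, frames [4, 7]
4 -> hit
7 -> hit
5 -> fault, evict 4, frames [7, 5]
3 -> fault, evict 7, frames [5, 3]
7 -> fault, evict 5, frames [3, 7]
3 -> hit
7 -> hit
5 -> fault, evict 3, frames [7, 5]
Hits: 5.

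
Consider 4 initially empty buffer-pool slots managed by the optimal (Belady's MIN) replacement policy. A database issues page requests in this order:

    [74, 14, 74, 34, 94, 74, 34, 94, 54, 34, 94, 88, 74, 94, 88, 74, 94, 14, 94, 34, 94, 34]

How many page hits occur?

15

74 -> miss, frames [74]
14 -> miss, frames [74, 14]
74 -> hit
34 -> miss, frames [74, 14, 34]
94 -> miss, frames [74, 14, 34, 94]
74 -> hit
34 -> hit
94 -> hit
54 -> miss, evict 14, frames [74, 34, 94, 54]
34 -> hit
94 -> hit
88 -> miss, evict 54, frames [74, 34, 94, 88]
74 -> hit
94 -> hit
88 -> hit
74 -> hit
94 -> hit
14 -> miss, evict 88, frames [74, 34, 94, 14]
94 -> hit
34 -> hit
94 -> hit
34 -> hit
Hits: 15.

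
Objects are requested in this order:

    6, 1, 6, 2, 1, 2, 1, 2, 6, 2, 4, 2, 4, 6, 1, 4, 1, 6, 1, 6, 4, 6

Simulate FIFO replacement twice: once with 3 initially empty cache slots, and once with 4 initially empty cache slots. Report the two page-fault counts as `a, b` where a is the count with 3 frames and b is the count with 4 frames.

6, 4

3 frames: F F . F . . . . . . F . . F F . . . . . . . → 6 faults.
4 frames: F F . F . . . . . . F . . . . . . . . . . . → 4 faults.
4 < 6: adding a frame reduced faults, as is typical.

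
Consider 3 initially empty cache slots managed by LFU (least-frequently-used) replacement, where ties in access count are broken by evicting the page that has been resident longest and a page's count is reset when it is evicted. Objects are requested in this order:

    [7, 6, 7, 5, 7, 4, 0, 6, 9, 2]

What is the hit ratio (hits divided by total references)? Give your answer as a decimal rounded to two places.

0.20

7: miss, frames {7}
6: miss, frames {7,6}
7: hit
5: miss, frames {7,6,5}
7: hit
4: miss, evict 6, frames {7,5,4}
0: miss, evict 5, frames {7,4,0}
6: miss, evict 4, frames {7,0,6}
9: miss, evict 0, frames {7,6,9}
2: miss, evict 6, frames {7,9,2}
Hits: 2 of 10 references → 2/10 = 0.2000.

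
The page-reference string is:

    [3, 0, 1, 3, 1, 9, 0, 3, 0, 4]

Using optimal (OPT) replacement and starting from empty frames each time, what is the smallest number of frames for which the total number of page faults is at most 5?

f=1: 10 faults
f=2: 6 faults
f=3: 5 faults
f=4: 5 faults
f=5: 5 faults
Smallest f with faults ≤ 5 is 3.

3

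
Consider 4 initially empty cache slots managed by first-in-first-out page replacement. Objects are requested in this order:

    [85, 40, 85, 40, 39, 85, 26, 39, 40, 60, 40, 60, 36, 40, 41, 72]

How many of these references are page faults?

9

85 → miss, frames (85)
40 → miss, frames (85 40)
85 → hit
40 → hit
39 → miss, frames (85 40 39)
85 → hit
26 → miss, frames (85 40 39 26)
39 → hit
40 → hit
60 → miss, evict 85, frames (40 39 26 60)
40 → hit
60 → hit
36 → miss, evict 40, frames (39 26 60 36)
40 → miss, evict 39, frames (26 60 36 40)
41 → miss, evict 26, frames (60 36 40 41)
72 → miss, evict 60, frames (36 40 41 72)
Page faults: 9.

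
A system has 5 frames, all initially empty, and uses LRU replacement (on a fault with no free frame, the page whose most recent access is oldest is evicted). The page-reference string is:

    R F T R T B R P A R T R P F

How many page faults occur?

R: fault, frames [R]
F: fault, frames [R, F]
T: fault, frames [R, F, T]
R: hit
T: hit
B: fault, frames [F, R, T, B]
R: hit
P: fault, frames [F, T, B, R, P]
A: fault, evict F, frames [T, B, R, P, A]
R: hit
T: hit
R: hit
P: hit
F: fault, evict B, frames [A, T, R, P, F]
Page faults: 7.

7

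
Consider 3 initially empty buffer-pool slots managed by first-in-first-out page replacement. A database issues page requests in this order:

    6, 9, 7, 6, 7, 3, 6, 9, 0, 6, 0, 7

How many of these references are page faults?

8

6: fault, frames (6)
9: fault, frames (6 9)
7: fault, frames (6 9 7)
6: hit
7: hit
3: fault, evict 6, frames (9 7 3)
6: fault, evict 9, frames (7 3 6)
9: fault, evict 7, frames (3 6 9)
0: fault, evict 3, frames (6 9 0)
6: hit
0: hit
7: fault, evict 6, frames (9 0 7)
Page faults: 8.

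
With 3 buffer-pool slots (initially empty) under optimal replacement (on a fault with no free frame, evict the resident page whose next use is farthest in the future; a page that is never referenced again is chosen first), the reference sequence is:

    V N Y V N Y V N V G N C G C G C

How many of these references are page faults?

V: fault, frames [V]
N: fault, frames [V, N]
Y: fault, frames [V, N, Y]
V: hit
N: hit
Y: hit
V: hit
N: hit
V: hit
G: fault, evict Y, frames [V, N, G]
N: hit
C: fault, evict N, frames [V, G, C]
G: hit
C: hit
G: hit
C: hit
Page faults: 5.

5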